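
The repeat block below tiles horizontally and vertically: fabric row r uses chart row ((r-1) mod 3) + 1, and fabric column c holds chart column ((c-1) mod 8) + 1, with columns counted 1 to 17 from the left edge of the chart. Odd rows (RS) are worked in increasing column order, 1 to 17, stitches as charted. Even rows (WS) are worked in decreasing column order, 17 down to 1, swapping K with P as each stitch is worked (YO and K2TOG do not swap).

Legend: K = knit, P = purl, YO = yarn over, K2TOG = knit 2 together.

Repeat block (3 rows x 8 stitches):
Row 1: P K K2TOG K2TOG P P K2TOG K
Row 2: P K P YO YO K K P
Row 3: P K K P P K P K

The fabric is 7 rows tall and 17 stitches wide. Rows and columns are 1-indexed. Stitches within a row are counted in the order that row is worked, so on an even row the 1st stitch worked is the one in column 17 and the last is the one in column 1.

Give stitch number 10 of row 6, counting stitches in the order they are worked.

For row 6: chart row = ((6-1) mod 3) + 1 = 3; this is a WS (even) row.
Chart row 3 tiled across columns 1-17: P K K P P K P K P K K P P K P K P
WS: work from column 17 back to column 1 (reverse the tiled row), swapping K<->P (YO and K2TOG unchanged).
Row 6 as worked: K P K P K K P P K P K P K K P P K
Counting 10 along the worked row gives P.

Result:
P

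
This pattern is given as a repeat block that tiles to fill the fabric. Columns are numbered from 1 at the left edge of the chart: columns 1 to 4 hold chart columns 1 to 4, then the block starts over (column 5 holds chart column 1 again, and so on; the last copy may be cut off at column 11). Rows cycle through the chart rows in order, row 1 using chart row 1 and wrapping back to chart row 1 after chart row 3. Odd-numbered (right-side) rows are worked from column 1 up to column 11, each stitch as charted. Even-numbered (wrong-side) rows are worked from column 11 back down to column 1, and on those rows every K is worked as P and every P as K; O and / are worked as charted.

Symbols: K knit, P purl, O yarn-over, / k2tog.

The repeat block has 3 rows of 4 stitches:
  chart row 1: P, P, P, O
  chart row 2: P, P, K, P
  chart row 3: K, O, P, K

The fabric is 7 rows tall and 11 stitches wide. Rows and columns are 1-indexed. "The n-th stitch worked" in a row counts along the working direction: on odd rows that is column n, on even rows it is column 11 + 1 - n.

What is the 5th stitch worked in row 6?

Row 6 uses chart row ((6-1) mod 3)+1 = 3. Row 6 is even, so WS.
Chart row 3 tiled across columns 1-11: K O P K K O P K K O P
Wrong side: read the tiled row from column 11 down to 1 and exchange K with P (leave O, /).
Row 6 as worked: K O P P K O P P K O P
Stitch 5 in working order -> K

Result:
K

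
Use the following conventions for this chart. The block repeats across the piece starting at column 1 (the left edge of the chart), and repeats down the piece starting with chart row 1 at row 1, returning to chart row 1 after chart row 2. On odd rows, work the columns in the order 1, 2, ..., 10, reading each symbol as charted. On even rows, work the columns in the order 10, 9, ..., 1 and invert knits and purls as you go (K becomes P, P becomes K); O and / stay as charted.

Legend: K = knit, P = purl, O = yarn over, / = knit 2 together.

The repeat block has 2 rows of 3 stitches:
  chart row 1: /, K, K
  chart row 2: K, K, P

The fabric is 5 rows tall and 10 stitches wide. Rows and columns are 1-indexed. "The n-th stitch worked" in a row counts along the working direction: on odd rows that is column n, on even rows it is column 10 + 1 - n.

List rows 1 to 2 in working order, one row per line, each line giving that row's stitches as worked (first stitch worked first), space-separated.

Row 1: chart row 1, RS - tile across columns 1-10 and work as-is.
Row 2: chart row 2, WS - tiled (columns 1-10): K K P K K P K K P K; work from column 10 back to 1 with K<->P swapped.

Rows as worked:
/ K K / K K / K K /
P K P P K P P K P P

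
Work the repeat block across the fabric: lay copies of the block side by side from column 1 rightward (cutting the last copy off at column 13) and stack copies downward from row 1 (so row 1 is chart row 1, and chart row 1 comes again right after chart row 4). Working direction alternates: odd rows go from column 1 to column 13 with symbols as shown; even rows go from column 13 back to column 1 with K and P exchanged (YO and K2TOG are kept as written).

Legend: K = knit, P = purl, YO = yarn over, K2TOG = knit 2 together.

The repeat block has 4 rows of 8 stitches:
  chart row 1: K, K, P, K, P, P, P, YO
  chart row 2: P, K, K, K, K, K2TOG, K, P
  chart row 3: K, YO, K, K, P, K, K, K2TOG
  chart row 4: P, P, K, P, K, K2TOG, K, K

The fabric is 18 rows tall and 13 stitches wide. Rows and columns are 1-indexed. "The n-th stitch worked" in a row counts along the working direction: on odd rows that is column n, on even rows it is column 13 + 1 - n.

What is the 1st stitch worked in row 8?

Result:
P

Derivation:
For row 8: chart row = ((8-1) mod 4) + 1 = 4; this is a WS (even) row.
Chart row 4 tiled across columns 1-13: P P K P K K2TOG K K P P K P K
Wrong side: read the tiled row from column 13 down to 1 and exchange K with P (leave YO, K2TOG).
Row 8 as worked: P K P K K P P K2TOG P K P K K
Counting 1 along the worked row gives P.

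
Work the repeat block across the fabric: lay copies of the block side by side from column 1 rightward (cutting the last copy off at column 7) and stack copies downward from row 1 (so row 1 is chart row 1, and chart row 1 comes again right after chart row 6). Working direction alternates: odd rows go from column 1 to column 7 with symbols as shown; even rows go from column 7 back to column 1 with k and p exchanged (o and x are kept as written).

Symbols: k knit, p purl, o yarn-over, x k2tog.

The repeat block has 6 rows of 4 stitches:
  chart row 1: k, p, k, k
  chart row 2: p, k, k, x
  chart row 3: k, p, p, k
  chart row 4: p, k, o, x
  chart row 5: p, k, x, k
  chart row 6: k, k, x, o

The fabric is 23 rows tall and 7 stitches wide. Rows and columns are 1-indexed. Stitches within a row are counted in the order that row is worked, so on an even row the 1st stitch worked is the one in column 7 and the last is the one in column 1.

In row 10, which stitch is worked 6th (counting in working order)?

Result:
p

Derivation:
Row 10 uses chart row ((10-1) mod 6)+1 = 4. Row 10 is even, so WS.
Chart row 4 tiled across columns 1-7: p k o x p k o
WS: work from column 7 back to column 1 (reverse the tiled row), swapping k<->p (o and x unchanged).
Row 10 as worked: o p k x o p k
Stitch 6 in working order -> p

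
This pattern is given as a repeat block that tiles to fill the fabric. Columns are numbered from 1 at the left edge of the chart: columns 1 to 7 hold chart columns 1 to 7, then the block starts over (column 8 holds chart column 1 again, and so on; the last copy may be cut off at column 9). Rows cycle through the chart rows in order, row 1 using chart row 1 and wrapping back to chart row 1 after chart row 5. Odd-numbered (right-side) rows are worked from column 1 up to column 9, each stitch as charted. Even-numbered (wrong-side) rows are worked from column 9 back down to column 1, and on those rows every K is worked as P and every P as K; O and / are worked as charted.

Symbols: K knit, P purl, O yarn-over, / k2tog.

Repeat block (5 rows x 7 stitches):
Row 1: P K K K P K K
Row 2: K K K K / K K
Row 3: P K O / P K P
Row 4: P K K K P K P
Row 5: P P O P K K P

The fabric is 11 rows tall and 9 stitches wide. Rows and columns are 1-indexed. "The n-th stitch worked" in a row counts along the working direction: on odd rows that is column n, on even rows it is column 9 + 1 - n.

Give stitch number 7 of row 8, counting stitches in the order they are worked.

== STITCH ==
O

Derivation:
Row 8: (8-1) mod 5 = 2, so use chart row 3. Even row -> WS.
Chart row 3 tiled across columns 1-9: P K O / P K P P K
WS: work from column 9 back to column 1 (reverse the tiled row), swapping K<->P (O and / unchanged).
Row 8 as worked: P K K P K / O P K
The 7th stitch worked is O.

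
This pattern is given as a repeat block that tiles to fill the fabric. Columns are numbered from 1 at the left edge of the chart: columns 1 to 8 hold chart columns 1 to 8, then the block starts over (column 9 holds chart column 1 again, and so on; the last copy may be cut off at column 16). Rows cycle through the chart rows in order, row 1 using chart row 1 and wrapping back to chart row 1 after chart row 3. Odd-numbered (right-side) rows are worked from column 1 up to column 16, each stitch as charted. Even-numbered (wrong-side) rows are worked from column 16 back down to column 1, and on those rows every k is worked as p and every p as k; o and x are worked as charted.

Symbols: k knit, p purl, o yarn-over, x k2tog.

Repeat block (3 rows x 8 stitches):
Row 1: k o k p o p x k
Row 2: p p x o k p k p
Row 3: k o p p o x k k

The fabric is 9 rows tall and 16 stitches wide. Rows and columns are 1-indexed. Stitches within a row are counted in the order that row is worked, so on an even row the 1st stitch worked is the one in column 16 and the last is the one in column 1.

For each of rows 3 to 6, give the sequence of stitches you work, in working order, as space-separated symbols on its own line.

Result:
k o p p o x k k k o p p o x k k
p x k o k p o p p x k o k p o p
p p x o k p k p p p x o k p k p
p p x o k k o p p p x o k k o p

Derivation:
Row 3: chart row 3, RS - tile across columns 1-16 and work as-is.
Row 4: chart row 1, WS - tiled (columns 1-16): k o k p o p x k k o k p o p x k; work from column 16 back to 1 with k<->p swapped.
Row 5: chart row 2, RS - tile across columns 1-16 and work as-is.
Row 6: chart row 3, WS - tiled (columns 1-16): k o p p o x k k k o p p o x k k; work from column 16 back to 1 with k<->p swapped.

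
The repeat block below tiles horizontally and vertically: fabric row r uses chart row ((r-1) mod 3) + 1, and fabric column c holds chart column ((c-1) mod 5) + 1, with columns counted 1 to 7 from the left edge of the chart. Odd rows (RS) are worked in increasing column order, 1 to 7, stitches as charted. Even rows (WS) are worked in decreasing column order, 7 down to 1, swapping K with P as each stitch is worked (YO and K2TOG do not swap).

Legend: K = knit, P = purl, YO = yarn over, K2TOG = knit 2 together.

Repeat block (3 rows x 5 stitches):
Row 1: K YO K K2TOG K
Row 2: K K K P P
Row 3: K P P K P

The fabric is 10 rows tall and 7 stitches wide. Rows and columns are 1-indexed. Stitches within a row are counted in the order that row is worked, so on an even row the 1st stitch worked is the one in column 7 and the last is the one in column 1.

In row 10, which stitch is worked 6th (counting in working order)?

Stitch:
YO

Derivation:
Row 10 uses chart row ((10-1) mod 3)+1 = 1. Row 10 is even, so WS.
Chart row 1 tiled across columns 1-7: K YO K K2TOG K K YO
WS row: flip the tiled sequence (start at column 7) and apply K<->P; YO and K2TOG stay.
Row 10 as worked: YO P P K2TOG P YO P
The 6th stitch worked is YO.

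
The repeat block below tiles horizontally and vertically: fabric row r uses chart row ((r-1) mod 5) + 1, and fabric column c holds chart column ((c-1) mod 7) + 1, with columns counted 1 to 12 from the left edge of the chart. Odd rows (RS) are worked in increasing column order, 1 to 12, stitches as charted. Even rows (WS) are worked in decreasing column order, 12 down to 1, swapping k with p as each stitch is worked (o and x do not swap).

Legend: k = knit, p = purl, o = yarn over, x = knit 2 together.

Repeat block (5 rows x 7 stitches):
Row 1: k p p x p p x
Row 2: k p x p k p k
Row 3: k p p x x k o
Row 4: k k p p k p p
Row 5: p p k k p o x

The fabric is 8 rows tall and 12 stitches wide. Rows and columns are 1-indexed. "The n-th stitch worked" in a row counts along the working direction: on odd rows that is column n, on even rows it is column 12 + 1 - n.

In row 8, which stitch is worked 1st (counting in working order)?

For row 8: chart row = ((8-1) mod 5) + 1 = 3; this is a WS (even) row.
Chart row 3 tiled across columns 1-12: k p p x x k o k p p x x
Wrong side: read the tiled row from column 12 down to 1 and exchange k with p (leave o, x).
Row 8 as worked: x x k k p o p x x k k p
Counting 1 along the worked row gives x.

== STITCH ==
x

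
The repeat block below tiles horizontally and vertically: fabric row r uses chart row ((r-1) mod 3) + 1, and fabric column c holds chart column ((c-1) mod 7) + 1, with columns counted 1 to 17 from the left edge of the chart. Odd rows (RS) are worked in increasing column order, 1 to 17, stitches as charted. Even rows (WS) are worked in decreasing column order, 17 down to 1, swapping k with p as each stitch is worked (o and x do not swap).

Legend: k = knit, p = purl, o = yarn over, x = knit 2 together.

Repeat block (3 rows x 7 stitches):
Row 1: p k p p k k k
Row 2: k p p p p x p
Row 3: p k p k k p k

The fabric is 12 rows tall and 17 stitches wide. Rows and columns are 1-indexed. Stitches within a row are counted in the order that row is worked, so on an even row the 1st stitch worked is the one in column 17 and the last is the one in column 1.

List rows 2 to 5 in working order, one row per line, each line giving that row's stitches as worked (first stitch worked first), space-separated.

Result:
k k p k x k k k k p k x k k k k p
p k p k k p k p k p k k p k p k p
k p k p p p k k p k p p p k k p k
k p p p p x p k p p p p x p k p p

Derivation:
Row 2: chart row 2, WS - tiled (columns 1-17): k p p p p x p k p p p p x p k p p; work from column 17 back to 1 with k<->p swapped.
Row 3: chart row 3, RS - tile across columns 1-17 and work as-is.
Row 4: chart row 1, WS - tiled (columns 1-17): p k p p k k k p k p p k k k p k p; work from column 17 back to 1 with k<->p swapped.
Row 5: chart row 2, RS - tile across columns 1-17 and work as-is.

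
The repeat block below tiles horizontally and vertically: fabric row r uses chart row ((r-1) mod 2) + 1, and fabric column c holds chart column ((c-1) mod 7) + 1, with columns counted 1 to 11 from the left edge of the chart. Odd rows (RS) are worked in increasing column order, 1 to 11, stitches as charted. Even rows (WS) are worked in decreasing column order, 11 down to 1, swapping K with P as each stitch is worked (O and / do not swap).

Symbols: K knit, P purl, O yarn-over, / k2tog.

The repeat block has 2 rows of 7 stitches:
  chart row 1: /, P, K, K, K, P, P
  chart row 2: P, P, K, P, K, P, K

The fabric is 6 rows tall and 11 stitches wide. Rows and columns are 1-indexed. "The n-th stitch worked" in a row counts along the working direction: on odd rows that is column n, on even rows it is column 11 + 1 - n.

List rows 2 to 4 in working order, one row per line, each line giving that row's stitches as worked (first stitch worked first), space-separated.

Row 2: chart row 2, WS - tiled (columns 1-11): P P K P K P K P P K P; work from column 11 back to 1 with K<->P swapped.
Row 3: chart row 1, RS - tile across columns 1-11 and work as-is.
Row 4: chart row 2, WS - tiled (columns 1-11): P P K P K P K P P K P; work from column 11 back to 1 with K<->P swapped.

Result:
K P K K P K P K P K K
/ P K K K P P / P K K
K P K K P K P K P K K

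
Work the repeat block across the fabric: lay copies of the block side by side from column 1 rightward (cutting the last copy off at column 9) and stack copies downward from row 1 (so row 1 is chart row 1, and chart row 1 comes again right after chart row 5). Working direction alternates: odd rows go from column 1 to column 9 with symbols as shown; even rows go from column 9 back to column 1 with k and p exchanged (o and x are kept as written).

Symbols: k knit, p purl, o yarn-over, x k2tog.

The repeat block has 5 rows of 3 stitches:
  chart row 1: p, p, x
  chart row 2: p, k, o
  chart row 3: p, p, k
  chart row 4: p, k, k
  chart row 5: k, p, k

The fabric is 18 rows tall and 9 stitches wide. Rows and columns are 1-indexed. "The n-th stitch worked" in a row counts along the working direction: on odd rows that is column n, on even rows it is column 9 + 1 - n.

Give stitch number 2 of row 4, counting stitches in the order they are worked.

For row 4: chart row = ((4-1) mod 5) + 1 = 4; this is a WS (even) row.
Chart row 4 tiled across columns 1-9: p k k p k k p k k
Wrong side: read the tiled row from column 9 down to 1 and exchange k with p (leave o, x).
Row 4 as worked: p p k p p k p p k
Stitch 2 in working order -> p

== STITCH ==
p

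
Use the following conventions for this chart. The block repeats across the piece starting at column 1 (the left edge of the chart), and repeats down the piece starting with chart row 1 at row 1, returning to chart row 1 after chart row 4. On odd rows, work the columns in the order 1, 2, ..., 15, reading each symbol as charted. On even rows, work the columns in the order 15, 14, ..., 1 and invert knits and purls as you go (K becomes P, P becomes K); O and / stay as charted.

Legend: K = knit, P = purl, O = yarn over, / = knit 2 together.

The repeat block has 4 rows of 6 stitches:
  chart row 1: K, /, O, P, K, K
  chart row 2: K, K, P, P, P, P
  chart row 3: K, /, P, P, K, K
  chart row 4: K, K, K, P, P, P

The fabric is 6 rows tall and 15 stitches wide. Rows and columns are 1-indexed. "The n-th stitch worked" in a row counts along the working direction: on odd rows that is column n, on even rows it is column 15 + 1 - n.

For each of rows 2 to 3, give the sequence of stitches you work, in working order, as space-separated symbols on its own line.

Row 2: chart row 2, WS - tiled (columns 1-15): K K P P P P K K P P P P K K P; work from column 15 back to 1 with K<->P swapped.
Row 3: chart row 3, RS - tile across columns 1-15 and work as-is.

Rows as worked:
K P P K K K K P P K K K K P P
K / P P K K K / P P K K K / P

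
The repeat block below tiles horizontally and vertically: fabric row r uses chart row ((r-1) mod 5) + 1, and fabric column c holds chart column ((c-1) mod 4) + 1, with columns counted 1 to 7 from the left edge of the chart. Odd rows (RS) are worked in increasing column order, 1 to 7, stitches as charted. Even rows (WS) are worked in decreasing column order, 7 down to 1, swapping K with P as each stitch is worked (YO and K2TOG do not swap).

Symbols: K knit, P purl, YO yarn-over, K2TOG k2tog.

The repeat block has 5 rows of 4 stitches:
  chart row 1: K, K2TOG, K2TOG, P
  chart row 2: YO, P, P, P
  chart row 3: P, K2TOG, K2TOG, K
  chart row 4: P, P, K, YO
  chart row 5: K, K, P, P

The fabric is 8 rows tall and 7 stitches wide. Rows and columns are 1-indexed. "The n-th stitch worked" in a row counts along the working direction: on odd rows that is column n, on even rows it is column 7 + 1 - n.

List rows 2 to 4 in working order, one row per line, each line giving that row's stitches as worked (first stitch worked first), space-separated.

Row 2: chart row 2, WS - tiled (columns 1-7): YO P P P YO P P; work from column 7 back to 1 with K<->P swapped.
Row 3: chart row 3, RS - tile across columns 1-7 and work as-is.
Row 4: chart row 4, WS - tiled (columns 1-7): P P K YO P P K; work from column 7 back to 1 with K<->P swapped.

Rows as worked:
K K YO K K K YO
P K2TOG K2TOG K P K2TOG K2TOG
P K K YO P K K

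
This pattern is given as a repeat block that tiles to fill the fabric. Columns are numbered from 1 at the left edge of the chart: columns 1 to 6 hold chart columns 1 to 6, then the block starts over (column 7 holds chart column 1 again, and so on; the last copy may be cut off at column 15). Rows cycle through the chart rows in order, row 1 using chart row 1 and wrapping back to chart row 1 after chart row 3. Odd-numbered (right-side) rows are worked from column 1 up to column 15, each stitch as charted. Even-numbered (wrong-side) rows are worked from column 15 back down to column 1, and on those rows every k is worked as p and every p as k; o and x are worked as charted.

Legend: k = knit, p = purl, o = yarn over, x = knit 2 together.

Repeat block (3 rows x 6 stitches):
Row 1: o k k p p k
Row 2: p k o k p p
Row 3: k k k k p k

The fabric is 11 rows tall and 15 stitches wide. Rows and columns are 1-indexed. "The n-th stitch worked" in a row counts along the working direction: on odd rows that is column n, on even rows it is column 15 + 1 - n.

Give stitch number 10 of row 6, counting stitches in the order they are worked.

For row 6: chart row = ((6-1) mod 3) + 1 = 3; this is a WS (even) row.
Chart row 3 tiled across columns 1-15: k k k k p k k k k k p k k k k
WS row: flip the tiled sequence (start at column 15) and apply k<->p; o and x stay.
Row 6 as worked: p p p p k p p p p p k p p p p
Stitch 10 in working order -> p

Result:
p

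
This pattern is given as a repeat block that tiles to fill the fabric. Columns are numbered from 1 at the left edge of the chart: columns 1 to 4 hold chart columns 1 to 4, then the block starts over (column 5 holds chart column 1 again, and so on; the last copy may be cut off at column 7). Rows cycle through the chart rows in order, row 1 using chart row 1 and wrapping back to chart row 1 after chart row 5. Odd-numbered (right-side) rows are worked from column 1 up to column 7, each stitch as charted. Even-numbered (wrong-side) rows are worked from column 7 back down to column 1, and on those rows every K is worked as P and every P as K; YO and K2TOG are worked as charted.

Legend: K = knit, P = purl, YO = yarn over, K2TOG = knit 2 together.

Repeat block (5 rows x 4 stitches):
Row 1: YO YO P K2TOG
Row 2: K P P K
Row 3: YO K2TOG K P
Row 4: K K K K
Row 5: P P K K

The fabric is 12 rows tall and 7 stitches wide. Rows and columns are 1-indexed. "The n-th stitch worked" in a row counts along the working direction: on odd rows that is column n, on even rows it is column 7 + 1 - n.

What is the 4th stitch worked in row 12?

Result:
P

Derivation:
Row 12 uses chart row ((12-1) mod 5)+1 = 2. Row 12 is even, so WS.
Chart row 2 tiled across columns 1-7: K P P K K P P
WS row: flip the tiled sequence (start at column 7) and apply K<->P; YO and K2TOG stay.
Row 12 as worked: K K P P K K P
The 4th stitch worked is P.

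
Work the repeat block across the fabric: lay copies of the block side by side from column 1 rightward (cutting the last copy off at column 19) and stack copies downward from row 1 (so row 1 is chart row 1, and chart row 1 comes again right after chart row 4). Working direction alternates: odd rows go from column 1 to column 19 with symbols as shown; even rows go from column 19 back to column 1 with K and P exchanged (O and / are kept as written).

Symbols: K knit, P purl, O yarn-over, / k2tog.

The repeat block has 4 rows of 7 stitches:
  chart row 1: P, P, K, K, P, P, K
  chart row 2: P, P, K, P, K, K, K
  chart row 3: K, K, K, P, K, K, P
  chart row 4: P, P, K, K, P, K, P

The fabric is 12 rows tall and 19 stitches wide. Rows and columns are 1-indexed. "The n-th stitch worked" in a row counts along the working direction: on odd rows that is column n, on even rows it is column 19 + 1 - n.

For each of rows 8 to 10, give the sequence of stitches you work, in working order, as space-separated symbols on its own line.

== ROWS AS WORKED ==
K P P K K K P K P P K K K P K P P K K
P P K K P P K P P K K P P K P P K K P
P K P K K P P P K P K K P P P K P K K

Derivation:
Row 8: chart row 4, WS - tiled (columns 1-19): P P K K P K P P P K K P K P P P K K P; work from column 19 back to 1 with K<->P swapped.
Row 9: chart row 1, RS - tile across columns 1-19 and work as-is.
Row 10: chart row 2, WS - tiled (columns 1-19): P P K P K K K P P K P K K K P P K P K; work from column 19 back to 1 with K<->P swapped.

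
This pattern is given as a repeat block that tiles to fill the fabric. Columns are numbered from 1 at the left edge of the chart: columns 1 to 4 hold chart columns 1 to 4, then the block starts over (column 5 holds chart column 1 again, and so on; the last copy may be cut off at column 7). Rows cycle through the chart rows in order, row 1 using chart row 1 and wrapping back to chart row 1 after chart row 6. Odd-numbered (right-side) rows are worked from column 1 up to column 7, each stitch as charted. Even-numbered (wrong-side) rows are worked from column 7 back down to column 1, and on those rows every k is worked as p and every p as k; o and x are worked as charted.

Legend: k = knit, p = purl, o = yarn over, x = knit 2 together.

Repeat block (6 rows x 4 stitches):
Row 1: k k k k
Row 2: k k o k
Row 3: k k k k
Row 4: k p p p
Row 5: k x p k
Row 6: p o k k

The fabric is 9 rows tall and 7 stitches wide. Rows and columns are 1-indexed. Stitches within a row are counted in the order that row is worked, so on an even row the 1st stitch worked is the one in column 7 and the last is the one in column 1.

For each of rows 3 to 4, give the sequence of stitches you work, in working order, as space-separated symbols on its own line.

Result:
k k k k k k k
k k p k k k p

Derivation:
Row 3: chart row 3, RS - tile across columns 1-7 and work as-is.
Row 4: chart row 4, WS - tiled (columns 1-7): k p p p k p p; work from column 7 back to 1 with k<->p swapped.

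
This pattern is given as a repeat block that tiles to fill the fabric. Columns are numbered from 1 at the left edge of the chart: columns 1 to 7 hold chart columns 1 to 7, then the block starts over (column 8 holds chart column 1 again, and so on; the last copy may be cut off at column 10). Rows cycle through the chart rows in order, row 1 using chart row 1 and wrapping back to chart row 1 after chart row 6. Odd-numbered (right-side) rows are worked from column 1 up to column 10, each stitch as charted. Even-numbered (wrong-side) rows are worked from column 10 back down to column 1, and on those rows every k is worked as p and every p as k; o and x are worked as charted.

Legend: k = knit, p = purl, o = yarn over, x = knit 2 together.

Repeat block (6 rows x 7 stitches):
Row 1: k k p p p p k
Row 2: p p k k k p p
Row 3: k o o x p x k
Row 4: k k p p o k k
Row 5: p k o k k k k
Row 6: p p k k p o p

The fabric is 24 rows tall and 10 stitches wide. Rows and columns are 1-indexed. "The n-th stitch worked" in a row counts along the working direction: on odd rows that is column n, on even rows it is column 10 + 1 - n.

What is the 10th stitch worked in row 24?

Row 24 uses chart row ((24-1) mod 6)+1 = 6. Row 24 is even, so WS.
Chart row 6 tiled across columns 1-10: p p k k p o p p p k
WS row: flip the tiled sequence (start at column 10) and apply k<->p; o and x stay.
Row 24 as worked: p k k k o k p p k k
Counting 10 along the worked row gives k.

Stitch:
k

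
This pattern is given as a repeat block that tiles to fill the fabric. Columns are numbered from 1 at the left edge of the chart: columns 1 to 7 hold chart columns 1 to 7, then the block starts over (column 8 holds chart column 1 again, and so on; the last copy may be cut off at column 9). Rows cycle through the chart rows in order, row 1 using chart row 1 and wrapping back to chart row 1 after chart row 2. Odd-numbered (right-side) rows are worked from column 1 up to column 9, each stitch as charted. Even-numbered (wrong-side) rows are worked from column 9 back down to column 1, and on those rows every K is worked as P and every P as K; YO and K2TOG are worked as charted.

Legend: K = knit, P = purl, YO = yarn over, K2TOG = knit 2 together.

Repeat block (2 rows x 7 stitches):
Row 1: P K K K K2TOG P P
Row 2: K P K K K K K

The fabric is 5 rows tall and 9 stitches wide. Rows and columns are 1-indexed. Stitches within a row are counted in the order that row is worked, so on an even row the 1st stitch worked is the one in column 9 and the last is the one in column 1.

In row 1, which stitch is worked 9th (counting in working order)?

For row 1: chart row = ((1-1) mod 2) + 1 = 1; this is a RS (odd) row.
Chart row 1 tiled across columns 1-9: P K K K K2TOG P P P K
Right side: take the tiled row as-is (worked left to right from column 1).
The 9th stitch worked is K.

Stitch:
K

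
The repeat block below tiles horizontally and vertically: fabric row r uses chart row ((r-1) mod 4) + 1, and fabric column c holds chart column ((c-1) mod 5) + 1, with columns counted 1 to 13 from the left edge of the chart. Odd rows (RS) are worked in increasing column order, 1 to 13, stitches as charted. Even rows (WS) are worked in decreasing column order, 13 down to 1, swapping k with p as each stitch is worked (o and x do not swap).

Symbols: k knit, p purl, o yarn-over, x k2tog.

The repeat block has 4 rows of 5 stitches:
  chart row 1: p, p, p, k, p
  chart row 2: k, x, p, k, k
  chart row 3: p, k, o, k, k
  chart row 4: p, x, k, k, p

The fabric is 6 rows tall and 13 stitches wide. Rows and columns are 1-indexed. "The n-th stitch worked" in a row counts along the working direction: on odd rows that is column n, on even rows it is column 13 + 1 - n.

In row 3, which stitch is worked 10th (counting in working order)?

Stitch:
k

Derivation:
For row 3: chart row = ((3-1) mod 4) + 1 = 3; this is a RS (odd) row.
Chart row 3 tiled across columns 1-13: p k o k k p k o k k p k o
RS row: no reversal, no swap; stitch n worked = column n.
Counting 10 along the worked row gives k.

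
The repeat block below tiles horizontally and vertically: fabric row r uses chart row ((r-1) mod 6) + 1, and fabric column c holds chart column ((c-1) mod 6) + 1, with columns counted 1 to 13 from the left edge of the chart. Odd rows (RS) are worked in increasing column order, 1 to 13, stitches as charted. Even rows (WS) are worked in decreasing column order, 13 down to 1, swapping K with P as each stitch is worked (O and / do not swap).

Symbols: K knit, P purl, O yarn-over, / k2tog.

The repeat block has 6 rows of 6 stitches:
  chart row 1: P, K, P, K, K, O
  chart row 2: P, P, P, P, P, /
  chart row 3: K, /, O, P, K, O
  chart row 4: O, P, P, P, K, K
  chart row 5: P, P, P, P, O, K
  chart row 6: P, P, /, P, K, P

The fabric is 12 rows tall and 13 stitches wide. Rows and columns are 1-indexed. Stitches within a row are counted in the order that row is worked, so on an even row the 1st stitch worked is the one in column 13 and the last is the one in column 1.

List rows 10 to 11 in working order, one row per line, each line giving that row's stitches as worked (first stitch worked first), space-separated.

== ROWS AS WORKED ==
O P P K K K O P P K K K O
P P P P O K P P P P O K P

Derivation:
Row 10: chart row 4, WS - tiled (columns 1-13): O P P P K K O P P P K K O; work from column 13 back to 1 with K<->P swapped.
Row 11: chart row 5, RS - tile across columns 1-13 and work as-is.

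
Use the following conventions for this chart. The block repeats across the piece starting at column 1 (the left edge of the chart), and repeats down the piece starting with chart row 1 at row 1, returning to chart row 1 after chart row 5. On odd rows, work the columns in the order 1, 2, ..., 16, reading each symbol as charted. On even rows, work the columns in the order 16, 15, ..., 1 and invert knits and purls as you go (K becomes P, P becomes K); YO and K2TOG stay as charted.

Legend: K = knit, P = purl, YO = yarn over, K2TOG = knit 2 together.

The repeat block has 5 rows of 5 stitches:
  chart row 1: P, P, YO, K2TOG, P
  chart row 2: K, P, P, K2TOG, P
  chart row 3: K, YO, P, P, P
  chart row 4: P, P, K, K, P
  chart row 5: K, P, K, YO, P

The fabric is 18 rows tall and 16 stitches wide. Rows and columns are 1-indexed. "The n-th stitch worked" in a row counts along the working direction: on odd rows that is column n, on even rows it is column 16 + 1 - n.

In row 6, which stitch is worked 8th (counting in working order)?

For row 6: chart row = ((6-1) mod 5) + 1 = 1; this is a WS (even) row.
Chart row 1 tiled across columns 1-16: P P YO K2TOG P P P YO K2TOG P P P YO K2TOG P P
WS: work from column 16 back to column 1 (reverse the tiled row), swapping K<->P (YO and K2TOG unchanged).
Row 6 as worked: K K K2TOG YO K K K K2TOG YO K K K K2TOG YO K K
The 8th stitch worked is K2TOG.

Stitch:
K2TOG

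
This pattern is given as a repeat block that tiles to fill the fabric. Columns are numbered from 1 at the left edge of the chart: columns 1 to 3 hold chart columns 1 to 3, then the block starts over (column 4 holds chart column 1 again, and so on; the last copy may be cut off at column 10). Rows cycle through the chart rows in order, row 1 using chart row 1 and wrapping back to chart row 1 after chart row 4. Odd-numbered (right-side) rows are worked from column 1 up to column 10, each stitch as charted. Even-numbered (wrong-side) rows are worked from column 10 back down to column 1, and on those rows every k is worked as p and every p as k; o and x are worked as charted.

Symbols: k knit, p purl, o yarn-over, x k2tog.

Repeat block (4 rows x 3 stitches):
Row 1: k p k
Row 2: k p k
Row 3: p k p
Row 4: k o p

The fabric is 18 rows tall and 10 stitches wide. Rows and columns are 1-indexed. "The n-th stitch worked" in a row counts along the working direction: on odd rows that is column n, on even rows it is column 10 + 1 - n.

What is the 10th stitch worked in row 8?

== STITCH ==
p

Derivation:
Row 8: (8-1) mod 4 = 3, so use chart row 4. Even row -> WS.
Chart row 4 tiled across columns 1-10: k o p k o p k o p k
WS: work from column 10 back to column 1 (reverse the tiled row), swapping k<->p (o and x unchanged).
Row 8 as worked: p k o p k o p k o p
Counting 10 along the worked row gives p.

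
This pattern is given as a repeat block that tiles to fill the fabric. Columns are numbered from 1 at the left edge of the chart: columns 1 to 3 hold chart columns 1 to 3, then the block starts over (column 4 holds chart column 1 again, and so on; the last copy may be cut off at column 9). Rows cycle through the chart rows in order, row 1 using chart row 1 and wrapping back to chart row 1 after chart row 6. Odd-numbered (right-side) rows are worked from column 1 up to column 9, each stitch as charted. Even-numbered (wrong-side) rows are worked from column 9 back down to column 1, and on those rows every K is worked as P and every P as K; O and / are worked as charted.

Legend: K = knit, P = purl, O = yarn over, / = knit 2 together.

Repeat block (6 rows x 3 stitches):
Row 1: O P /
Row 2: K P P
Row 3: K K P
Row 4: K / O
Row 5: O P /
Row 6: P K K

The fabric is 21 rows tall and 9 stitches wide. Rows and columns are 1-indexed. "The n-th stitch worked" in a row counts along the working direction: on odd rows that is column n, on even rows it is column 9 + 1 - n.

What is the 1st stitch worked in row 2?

Row 2 uses chart row ((2-1) mod 6)+1 = 2. Row 2 is even, so WS.
Chart row 2 tiled across columns 1-9: K P P K P P K P P
WS: work from column 9 back to column 1 (reverse the tiled row), swapping K<->P (O and / unchanged).
Row 2 as worked: K K P K K P K K P
Stitch 1 in working order -> K

Stitch:
K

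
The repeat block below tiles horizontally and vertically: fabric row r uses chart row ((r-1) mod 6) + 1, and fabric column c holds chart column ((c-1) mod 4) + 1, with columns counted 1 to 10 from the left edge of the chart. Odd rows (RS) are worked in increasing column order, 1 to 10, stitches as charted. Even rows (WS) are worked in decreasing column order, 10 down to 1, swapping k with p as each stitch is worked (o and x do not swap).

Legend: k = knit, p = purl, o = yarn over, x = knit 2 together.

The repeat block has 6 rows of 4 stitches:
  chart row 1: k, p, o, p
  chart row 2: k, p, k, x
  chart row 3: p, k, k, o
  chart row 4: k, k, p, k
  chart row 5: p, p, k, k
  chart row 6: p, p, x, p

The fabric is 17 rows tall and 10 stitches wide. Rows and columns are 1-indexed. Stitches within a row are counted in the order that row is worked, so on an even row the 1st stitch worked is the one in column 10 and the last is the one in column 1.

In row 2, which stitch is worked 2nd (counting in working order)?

For row 2: chart row = ((2-1) mod 6) + 1 = 2; this is a WS (even) row.
Chart row 2 tiled across columns 1-10: k p k x k p k x k p
WS row: flip the tiled sequence (start at column 10) and apply k<->p; o and x stay.
Row 2 as worked: k p x p k p x p k p
Counting 2 along the worked row gives p.

Stitch:
p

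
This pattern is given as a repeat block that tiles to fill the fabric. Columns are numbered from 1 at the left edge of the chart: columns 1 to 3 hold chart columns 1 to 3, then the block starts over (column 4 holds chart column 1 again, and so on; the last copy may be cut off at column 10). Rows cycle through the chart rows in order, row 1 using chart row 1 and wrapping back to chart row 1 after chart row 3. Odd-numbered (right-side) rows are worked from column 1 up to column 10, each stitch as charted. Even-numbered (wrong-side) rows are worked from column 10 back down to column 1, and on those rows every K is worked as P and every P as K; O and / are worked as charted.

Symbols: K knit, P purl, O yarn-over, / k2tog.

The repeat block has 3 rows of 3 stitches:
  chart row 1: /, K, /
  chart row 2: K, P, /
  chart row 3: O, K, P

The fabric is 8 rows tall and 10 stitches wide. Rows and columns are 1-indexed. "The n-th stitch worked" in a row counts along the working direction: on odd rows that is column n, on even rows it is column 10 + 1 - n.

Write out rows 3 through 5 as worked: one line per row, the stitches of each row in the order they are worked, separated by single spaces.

Row 3: chart row 3, RS - tile across columns 1-10 and work as-is.
Row 4: chart row 1, WS - tiled (columns 1-10): / K / / K / / K / /; work from column 10 back to 1 with K<->P swapped.
Row 5: chart row 2, RS - tile across columns 1-10 and work as-is.

== ROWS AS WORKED ==
O K P O K P O K P O
/ / P / / P / / P /
K P / K P / K P / K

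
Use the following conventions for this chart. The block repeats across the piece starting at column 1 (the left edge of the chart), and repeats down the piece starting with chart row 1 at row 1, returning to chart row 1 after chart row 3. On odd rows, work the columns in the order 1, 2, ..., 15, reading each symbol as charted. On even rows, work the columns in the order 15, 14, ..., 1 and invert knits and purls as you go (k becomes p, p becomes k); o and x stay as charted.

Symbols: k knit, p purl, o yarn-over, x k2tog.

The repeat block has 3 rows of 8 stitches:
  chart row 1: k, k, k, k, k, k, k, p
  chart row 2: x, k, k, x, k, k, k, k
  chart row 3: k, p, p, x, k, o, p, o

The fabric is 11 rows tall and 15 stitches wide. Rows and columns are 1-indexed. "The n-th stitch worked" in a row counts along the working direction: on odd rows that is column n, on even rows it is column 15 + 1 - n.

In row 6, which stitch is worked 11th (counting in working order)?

Stitch:
p

Derivation:
Row 6: (6-1) mod 3 = 2, so use chart row 3. Even row -> WS.
Chart row 3 tiled across columns 1-15: k p p x k o p o k p p x k o p
WS: work from column 15 back to column 1 (reverse the tiled row), swapping k<->p (o and x unchanged).
Row 6 as worked: k o p x k k p o k o p x k k p
The 11th stitch worked is p.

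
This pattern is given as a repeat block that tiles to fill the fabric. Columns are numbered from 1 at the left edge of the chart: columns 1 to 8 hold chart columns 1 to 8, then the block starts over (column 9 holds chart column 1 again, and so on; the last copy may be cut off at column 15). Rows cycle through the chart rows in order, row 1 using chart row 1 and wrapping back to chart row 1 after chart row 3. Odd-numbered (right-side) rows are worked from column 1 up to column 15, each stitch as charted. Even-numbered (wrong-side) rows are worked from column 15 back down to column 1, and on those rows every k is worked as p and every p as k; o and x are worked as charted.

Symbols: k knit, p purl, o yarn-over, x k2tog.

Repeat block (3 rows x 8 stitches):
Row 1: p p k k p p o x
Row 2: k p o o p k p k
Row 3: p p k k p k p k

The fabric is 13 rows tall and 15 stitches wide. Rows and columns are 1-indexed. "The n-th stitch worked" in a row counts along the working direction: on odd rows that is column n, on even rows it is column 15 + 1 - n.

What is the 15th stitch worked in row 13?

Row 13: (13-1) mod 3 = 0, so use chart row 1. Odd row -> RS.
Chart row 1 tiled across columns 1-15: p p k k p p o x p p k k p p o
RS: work column 1 to column 15, symbols as charted — the tiled row is the row as worked.
Counting 15 along the worked row gives o.

== STITCH ==
o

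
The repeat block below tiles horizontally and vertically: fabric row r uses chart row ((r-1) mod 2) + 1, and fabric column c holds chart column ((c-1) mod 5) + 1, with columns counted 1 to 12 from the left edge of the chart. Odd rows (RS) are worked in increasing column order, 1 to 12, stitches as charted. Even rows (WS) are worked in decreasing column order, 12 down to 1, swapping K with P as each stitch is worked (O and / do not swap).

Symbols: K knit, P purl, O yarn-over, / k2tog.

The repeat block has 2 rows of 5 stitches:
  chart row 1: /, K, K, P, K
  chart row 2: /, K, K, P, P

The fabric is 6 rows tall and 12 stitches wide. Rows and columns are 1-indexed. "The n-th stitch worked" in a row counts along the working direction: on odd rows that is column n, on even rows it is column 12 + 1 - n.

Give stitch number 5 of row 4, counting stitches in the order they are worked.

For row 4: chart row = ((4-1) mod 2) + 1 = 2; this is a WS (even) row.
Chart row 2 tiled across columns 1-12: / K K P P / K K P P / K
WS: work from column 12 back to column 1 (reverse the tiled row), swapping K<->P (O and / unchanged).
Row 4 as worked: P / K K P P / K K P P /
The 5th stitch worked is P.

== STITCH ==
P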